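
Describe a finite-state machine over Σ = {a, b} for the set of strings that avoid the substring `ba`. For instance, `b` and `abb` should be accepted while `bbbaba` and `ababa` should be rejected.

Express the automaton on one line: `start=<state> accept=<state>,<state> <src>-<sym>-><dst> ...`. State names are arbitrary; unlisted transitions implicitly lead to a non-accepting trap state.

Track partial matches of the forbidden pattern `ba`. State q2 is a dead state reached once `ba` has occurred; every other state accepts. q0 means no part of `ba` is currently matched.
A 3-state machine:
        a   b  
>* q0   q0  q1 
 * q1   q2  q1 
   q2   q2  q2 
(> = start, * = accepting)

start=q0 accept=q0,q1 q0-a->q0 q0-b->q1 q1-a->q2 q1-b->q1 q2-a->q2 q2-b->q2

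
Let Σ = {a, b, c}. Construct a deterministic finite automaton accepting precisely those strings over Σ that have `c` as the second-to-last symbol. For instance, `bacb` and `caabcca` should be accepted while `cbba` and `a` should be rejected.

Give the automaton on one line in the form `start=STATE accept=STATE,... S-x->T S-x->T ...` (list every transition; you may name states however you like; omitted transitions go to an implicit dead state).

start=q0 accept=q10,q11,q12 q0-a->q1 q0-b->q2 q0-c->q3 q1-a->q4 q1-b->q5 q1-c->q6 q2-a->q7 q2-b->q8 q2-c->q9 q3-a->q10 q3-b->q11 q3-c->q12 q4-a->q4 q4-b->q5 q4-c->q6 q5-a->q7 q5-b->q8 q5-c->q9 q6-a->q10 q6-b->q11 q6-c->q12 q7-a->q4 q7-b->q5 q7-c->q6 q8-a->q7 q8-b->q8 q8-c->q9 q9-a->q10 q9-b->q11 q9-c->q12 q10-a->q4 q10-b->q5 q10-c->q6 q11-a->q7 q11-b->q8 q11-c->q9 q12-a->q10 q12-b->q11 q12-c->q12

A DFA must remember the last 2 symbols (since which symbol is second-to-last isn't known until the input ends). Use one state per possible window of the last ≤2 symbols; accept from those whose window starts with `c`.
          a    b    c  
>  q0     q1   q2   q3 
   q1     q4   q5   q6 
   q2     q7   q8   q9 
   q3    q10  q11  q12 
   q4     q4   q5   q6 
   q5     q7   q8   q9 
   q6    q10  q11  q12 
   q7     q4   q5   q6 
   q8     q7   q8   q9 
   q9    q10  q11  q12 
 * q10    q4   q5   q6 
 * q11    q7   q8   q9 
 * q12   q10  q11  q12 
(> = start, * = accepting)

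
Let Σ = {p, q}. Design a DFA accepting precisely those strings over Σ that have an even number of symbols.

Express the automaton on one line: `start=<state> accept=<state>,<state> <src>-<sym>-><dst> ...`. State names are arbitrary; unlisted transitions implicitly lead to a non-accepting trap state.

Count input length modulo 2: every symbol advances one step around the cycle s0 → s1 → s0. Accept at s0.
        p   q  
>* s0   s1  s1 
   s1   s0  s0 
(> = start, * = accepting)

start=s0 accept=s0 s0-p->s1 s0-q->s1 s1-p->s0 s1-q->s0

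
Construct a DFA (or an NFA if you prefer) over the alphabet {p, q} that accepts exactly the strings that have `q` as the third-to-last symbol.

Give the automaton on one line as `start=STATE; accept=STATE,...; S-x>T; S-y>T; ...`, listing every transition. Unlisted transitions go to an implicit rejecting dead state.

Because acceptance depends on a position counted from the end, the machine has to buffer the most recent 3 symbols. Make each state the string of the last up-to-3 symbols read; on input `x` shift the window left and append `x`. Accept when the buffered window has length 3 and begins with `q`.
          p    q  
>  S0     S1   S2 
   S1     S3   S4 
   S2     S5   S6 
   S3     S7   S8 
   S4     S9  S10 
   S5    S11  S12 
   S6    S13  S14 
   S7     S7   S8 
   S8     S9  S10 
   S9    S11  S12 
   S10   S13  S14 
 * S11    S7   S8 
 * S12    S9  S10 
 * S13   S11  S12 
 * S14   S13  S14 
(> = start, * = accepting)

start=S0; accept=S11,S12,S13,S14; S0-p>S1; S0-q>S2; S1-p>S3; S1-q>S4; S2-p>S5; S2-q>S6; S3-p>S7; S3-q>S8; S4-p>S9; S4-q>S10; S5-p>S11; S5-q>S12; S6-p>S13; S6-q>S14; S7-p>S7; S7-q>S8; S8-p>S9; S8-q>S10; S9-p>S11; S9-q>S12; S10-p>S13; S10-q>S14; S11-p>S7; S11-q>S8; S12-p>S9; S12-q>S10; S13-p>S11; S13-q>S12; S14-p>S13; S14-q>S14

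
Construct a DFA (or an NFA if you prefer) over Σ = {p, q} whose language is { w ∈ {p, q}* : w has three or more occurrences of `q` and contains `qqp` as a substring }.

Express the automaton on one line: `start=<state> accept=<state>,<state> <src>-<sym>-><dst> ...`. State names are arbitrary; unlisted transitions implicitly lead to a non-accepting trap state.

Run two small machines in parallel and take their product. One (5 states) tracks the count of `q`s, saturating at 4; the other (4 states) tracks whether and how much of `qqp` has been seen. Each combined state is a pair, one component from each; accept when both components accept.
With 15 states:
          p    q  
>  S0     S0   S1 
   S1     S2   S3 
   S2     S2   S4 
   S3     S5   S6 
   S4     S7   S6 
   S5     S5   S8 
   S6     S8   S9 
   S7     S7  S10 
 * S8     S8  S11 
   S9    S11   S9 
   S10   S12   S9 
 * S11   S11  S11 
   S12   S12  S13 
   S13   S14   S9 
   S14   S14  S13 
(> = start, * = accepting)

start=S0 accept=S8,S11 S0-p->S0 S0-q->S1 S1-p->S2 S1-q->S3 S2-p->S2 S2-q->S4 S3-p->S5 S3-q->S6 S4-p->S7 S4-q->S6 S5-p->S5 S5-q->S8 S6-p->S8 S6-q->S9 S7-p->S7 S7-q->S10 S8-p->S8 S8-q->S11 S9-p->S11 S9-q->S9 S10-p->S12 S10-q->S9 S11-p->S11 S11-q->S11 S12-p->S12 S12-q->S13 S13-p->S14 S13-q->S9 S14-p->S14 S14-q->S13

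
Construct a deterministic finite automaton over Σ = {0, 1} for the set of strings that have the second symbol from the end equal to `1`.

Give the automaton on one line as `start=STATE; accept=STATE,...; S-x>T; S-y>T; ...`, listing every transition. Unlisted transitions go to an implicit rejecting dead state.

start=q0; accept=q5,q6; q0-0>q1; q0-1>q2; q1-0>q3; q1-1>q4; q2-0>q5; q2-1>q6; q3-0>q3; q3-1>q4; q4-0>q5; q4-1>q6; q5-0>q3; q5-1>q4; q6-0>q5; q6-1>q6

A DFA must remember the last 2 symbols (since which symbol is second-to-last isn't known until the input ends). Use one state per possible window of the last ≤2 symbols; accept from those whose window starts with `1`.
A 7-state machine:
        0   1  
>  q0   q1  q2 
   q1   q3  q4 
   q2   q5  q6 
   q3   q3  q4 
   q4   q5  q6 
 * q5   q3  q4 
 * q6   q5  q6 
(> = start, * = accepting)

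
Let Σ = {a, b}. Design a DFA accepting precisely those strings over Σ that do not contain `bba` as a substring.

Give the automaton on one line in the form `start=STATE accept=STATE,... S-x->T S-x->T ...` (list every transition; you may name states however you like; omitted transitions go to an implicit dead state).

This is the complement of 'contains `bba`'. Use the same substring-matching states — s0 through s3 holding how much of `bba` has just been matched — but flip the accepting set: everything except the trap s3 accepts.
        a   b  
>* s0   s0  s1 
 * s1   s0  s2 
 * s2   s3  s2 
   s3   s3  s3 
(> = start, * = accepting)

start=s0 accept=s0,s1,s2 s0-a->s0 s0-b->s1 s1-a->s0 s1-b->s2 s2-a->s3 s2-b->s2 s3-a->s3 s3-b->s3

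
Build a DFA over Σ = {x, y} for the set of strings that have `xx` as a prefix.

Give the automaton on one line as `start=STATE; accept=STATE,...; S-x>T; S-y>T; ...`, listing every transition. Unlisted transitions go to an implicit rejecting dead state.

Check the first 2 symbols one by one: q0 through q1 record how many have matched `xx` so far; any wrong symbol goes to the dead state q3. After all 2 match we enter the accepting sink q2.
A 4-state machine:
        x   y  
>  q0   q1  q3 
   q1   q2  q3 
 * q2   q2  q2 
   q3   q3  q3 
(> = start, * = accepting)

start=q0; accept=q2; q0-x>q1; q0-y>q3; q1-x>q2; q1-y>q3; q2-x>q2; q2-y>q2; q3-x>q3; q3-y>q3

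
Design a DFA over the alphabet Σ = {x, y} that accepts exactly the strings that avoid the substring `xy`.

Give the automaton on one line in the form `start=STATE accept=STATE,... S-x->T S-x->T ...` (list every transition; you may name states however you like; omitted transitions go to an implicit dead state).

Track partial matches of the forbidden pattern `xy`. State S2 is a dead state reached once `xy` has occurred; every other state accepts. S0 means no part of `xy` is currently matched.
With 3 states:
        x   y  
>* S0   S1  S0 
 * S1   S1  S2 
   S2   S2  S2 
(> = start, * = accepting)

start=S0 accept=S0,S1 S0-x->S1 S0-y->S0 S1-x->S1 S1-y->S2 S2-x->S2 S2-y->S2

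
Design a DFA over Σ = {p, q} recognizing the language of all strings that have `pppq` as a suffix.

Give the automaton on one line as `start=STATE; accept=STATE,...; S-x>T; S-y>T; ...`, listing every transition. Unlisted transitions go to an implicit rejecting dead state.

Remember how much of `pppq` the current input suffix matches. State s0 means no match yet; s1 means the last symbol is `p`; s2 means the last 2 symbols are `pp`; s3 means the last 3 symbols are `ppp`; s4 means the last 4 symbols are `pppq`. Only s4 accepts. On a mismatch, fall back to the longest proper suffix that is still a prefix of `pppq`.
5 states suffice.
        p   q  
>  s0   s1  s0 
   s1   s2  s0 
   s2   s3  s0 
   s3   s3  s4 
 * s4   s1  s0 
(> = start, * = accepting)

start=s0; accept=s4; s0-p>s1; s0-q>s0; s1-p>s2; s1-q>s0; s2-p>s3; s2-q>s0; s3-p>s3; s3-q>s4; s4-p>s1; s4-q>s0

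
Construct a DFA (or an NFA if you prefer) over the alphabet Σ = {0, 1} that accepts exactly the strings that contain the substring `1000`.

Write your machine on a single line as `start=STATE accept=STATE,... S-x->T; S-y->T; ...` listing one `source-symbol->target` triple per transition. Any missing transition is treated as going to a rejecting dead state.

start=q0; accept=q4; q0-0->q0; q0-1->q1; q1-0->q2; q1-1->q1; q2-0->q3; q2-1->q1; q3-0->q4; q3-1->q1; q4-0->q4; q4-1->q4

Track how much of `1000` has been matched so far: state q0 is no progress, q4 is the absorbing accept state reached once `1000` has occurred. Intermediate states record partial matches; on a mismatch, fall back to the longest reusable overlap.
        0   1  
>  q0   q0  q1 
   q1   q2  q1 
   q2   q3  q1 
   q3   q4  q1 
 * q4   q4  q4 
(> = start, * = accepting)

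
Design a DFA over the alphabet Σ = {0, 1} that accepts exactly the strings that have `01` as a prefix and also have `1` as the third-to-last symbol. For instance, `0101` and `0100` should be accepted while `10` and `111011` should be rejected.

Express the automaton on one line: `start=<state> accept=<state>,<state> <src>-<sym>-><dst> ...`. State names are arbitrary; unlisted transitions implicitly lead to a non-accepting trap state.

Handle the two conditions separately and then intersect. One (4 states) tracks whether the input so far still matches the prefix `01`; the other (15 states) tracks the last 3 symbols read. Each combined state is a pair, one component from each; accept when both components accept. After merging equivalent states the machine shrinks.
          0    1  
>  S0     S1   S2 
   S1     S2   S3 
   S2     S2   S2 
   S3     S4   S5 
   S4     S6   S7 
   S5     S8   S9 
 * S6    S10   S3 
 * S7     S4   S5 
 * S8     S6   S7 
 * S9     S8   S9 
   S10   S10   S3 
(> = start, * = accepting)

start=S0 accept=S6,S7,S8,S9 S0-0->S1 S0-1->S2 S1-0->S2 S1-1->S3 S2-0->S2 S2-1->S2 S3-0->S4 S3-1->S5 S4-0->S6 S4-1->S7 S5-0->S8 S5-1->S9 S6-0->S10 S6-1->S3 S7-0->S4 S7-1->S5 S8-0->S6 S8-1->S7 S9-0->S8 S9-1->S9 S10-0->S10 S10-1->S3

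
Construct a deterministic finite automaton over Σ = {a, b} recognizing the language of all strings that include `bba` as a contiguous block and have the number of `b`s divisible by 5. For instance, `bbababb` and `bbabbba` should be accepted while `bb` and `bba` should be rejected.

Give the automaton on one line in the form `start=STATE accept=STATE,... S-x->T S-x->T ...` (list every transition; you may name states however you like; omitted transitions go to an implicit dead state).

Handle the two conditions separately and then intersect. The first has 4 states tracking whether and how much of `bba` has been seen; the second has 5 states tracking the count of `b`s modulo 5. A product state is a pair (one from each), accepting exactly when both do.
A 20-state machine:
          a    b  
>  q0     q0   q1 
   q1     q2   q3 
   q2     q2   q4 
   q3     q5   q6 
   q4     q7   q6 
   q5     q5   q8 
   q6     q8   q9 
   q7     q7  q10 
   q8     q8  q11 
   q9    q11  q12 
   q10   q13   q9 
   q11   q11  q14 
   q12   q14  q15 
   q13   q13  q16 
 * q14   q14  q17 
   q15   q17   q3 
   q16   q18  q12 
   q17   q17   q5 
   q18   q18  q19 
   q19    q0  q15 
(> = start, * = accepting)

start=q0 accept=q14 q0-a->q0 q0-b->q1 q1-a->q2 q1-b->q3 q2-a->q2 q2-b->q4 q3-a->q5 q3-b->q6 q4-a->q7 q4-b->q6 q5-a->q5 q5-b->q8 q6-a->q8 q6-b->q9 q7-a->q7 q7-b->q10 q8-a->q8 q8-b->q11 q9-a->q11 q9-b->q12 q10-a->q13 q10-b->q9 q11-a->q11 q11-b->q14 q12-a->q14 q12-b->q15 q13-a->q13 q13-b->q16 q14-a->q14 q14-b->q17 q15-a->q17 q15-b->q3 q16-a->q18 q16-b->q12 q17-a->q17 q17-b->q5 q18-a->q18 q18-b->q19 q19-a->q0 q19-b->q15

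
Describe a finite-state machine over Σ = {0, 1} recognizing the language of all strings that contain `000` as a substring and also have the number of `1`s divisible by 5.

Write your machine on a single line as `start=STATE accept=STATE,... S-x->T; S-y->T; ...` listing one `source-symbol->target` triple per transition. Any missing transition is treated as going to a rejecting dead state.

Handle the two conditions separately and then intersect. The first has 4 states tracking whether and how much of `000` has been seen; the second has 5 states tracking the count of `1`s modulo 5. A product state is a pair (one from each), accepting exactly when both do.
20 states suffice.
          0    1  
>  q0     q1   q2 
   q1     q3   q2 
   q2     q4   q5 
   q3     q6   q2 
   q4     q7   q5 
   q5     q8   q9 
 * q6     q6  q10 
   q7    q10   q5 
   q8    q11   q9 
   q9    q12  q13 
   q10   q10  q14 
   q11   q14   q9 
   q12   q15  q13 
   q13   q16   q0 
   q14   q14  q17 
   q15   q17  q13 
   q16   q18   q0 
   q17   q17  q19 
   q18   q19   q0 
   q19   q19   q6 
(> = start, * = accepting)

start=q0; accept=q6; q0-0->q1; q0-1->q2; q1-0->q3; q1-1->q2; q2-0->q4; q2-1->q5; q3-0->q6; q3-1->q2; q4-0->q7; q4-1->q5; q5-0->q8; q5-1->q9; q6-0->q6; q6-1->q10; q7-0->q10; q7-1->q5; q8-0->q11; q8-1->q9; q9-0->q12; q9-1->q13; q10-0->q10; q10-1->q14; q11-0->q14; q11-1->q9; q12-0->q15; q12-1->q13; q13-0->q16; q13-1->q0; q14-0->q14; q14-1->q17; q15-0->q17; q15-1->q13; q16-0->q18; q16-1->q0; q17-0->q17; q17-1->q19; q18-0->q19; q18-1->q0; q19-0->q19; q19-1->q6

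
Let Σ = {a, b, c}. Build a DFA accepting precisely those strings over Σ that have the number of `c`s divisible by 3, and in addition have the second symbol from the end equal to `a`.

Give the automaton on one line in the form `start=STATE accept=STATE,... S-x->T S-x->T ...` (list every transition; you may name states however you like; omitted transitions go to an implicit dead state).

Build one automaton per condition and run them in lockstep. The first has 3 states tracking the count of `c`s modulo 3; the second has 13 states tracking the last 2 symbols read. A product state is a pair (one from each), accepting exactly when both do. After merging equivalent states the machine shrinks.
7 states suffice.
        a   b   c  
>  q0   q1  q0  q2 
   q1   q3  q4  q2 
   q2   q2  q2  q5 
 * q3   q3  q4  q2 
 * q4   q1  q0  q2 
   q5   q6  q5  q0 
   q6   q6  q5  q4 
(> = start, * = accepting)

start=q0 accept=q3,q4 q0-a->q1 q0-b->q0 q0-c->q2 q1-a->q3 q1-b->q4 q1-c->q2 q2-a->q2 q2-b->q2 q2-c->q5 q3-a->q3 q3-b->q4 q3-c->q2 q4-a->q1 q4-b->q0 q4-c->q2 q5-a->q6 q5-b->q5 q5-c->q0 q6-a->q6 q6-b->q5 q6-c->q4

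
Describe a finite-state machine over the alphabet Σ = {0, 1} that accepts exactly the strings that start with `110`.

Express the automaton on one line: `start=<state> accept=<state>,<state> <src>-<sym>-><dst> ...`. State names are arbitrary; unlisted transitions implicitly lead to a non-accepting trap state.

start=q0 accept=q3 q0-0->q4 q0-1->q1 q1-0->q4 q1-1->q2 q2-0->q3 q2-1->q4 q3-0->q3 q3-1->q3 q4-0->q4 q4-1->q4

Walk along `110` while the input agrees: from q0 take `1` to q1, and so on. Any deviation drops to the rejecting sink q4. Once q3 is reached the prefix is confirmed and every continuation is accepted.
A 5-state machine:
        0   1  
>  q0   q4  q1 
   q1   q4  q2 
   q2   q3  q4 
 * q3   q3  q3 
   q4   q4  q4 
(> = start, * = accepting)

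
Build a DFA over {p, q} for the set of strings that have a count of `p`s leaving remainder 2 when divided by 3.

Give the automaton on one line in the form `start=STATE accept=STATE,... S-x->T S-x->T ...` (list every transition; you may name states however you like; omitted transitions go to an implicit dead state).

Keep the running count of `p`s modulo 3: each `p` advances along the cycle A → B → C → A while other symbols loop. Accept at C.
3 states suffice.
       p  q 
>  A   B  A 
   B   C  B 
 * C   A  C 
(> = start, * = accepting)

start=A accept=C A-p->B A-q->A B-p->C B-q->B C-p->A C-q->C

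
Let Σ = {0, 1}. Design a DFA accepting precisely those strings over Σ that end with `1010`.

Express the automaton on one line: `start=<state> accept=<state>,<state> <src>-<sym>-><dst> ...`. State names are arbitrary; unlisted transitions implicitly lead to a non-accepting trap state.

Let each state record the length of the longest suffix of the input read so far that is also a prefix of `1010`. q1 means the last symbol is `1`; q2 means the last 2 symbols are `10`; q3 means the last 3 symbols are `101`; q4 means the last 4 symbols are `1010`. Accept only at q4, where the string currently ends in `1010`.
        0   1  
>  q0   q0  q1 
   q1   q2  q1 
   q2   q0  q3 
   q3   q4  q1 
 * q4   q0  q3 
(> = start, * = accepting)

start=q0 accept=q4 q0-0->q0 q0-1->q1 q1-0->q2 q1-1->q1 q2-0->q0 q2-1->q3 q3-0->q4 q3-1->q1 q4-0->q0 q4-1->q3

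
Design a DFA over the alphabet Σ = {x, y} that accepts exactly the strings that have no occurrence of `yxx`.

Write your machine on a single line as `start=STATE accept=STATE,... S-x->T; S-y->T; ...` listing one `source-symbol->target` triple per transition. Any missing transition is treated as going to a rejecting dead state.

This is the complement of 'contains `yxx`'. Use the same substring-matching states — S0 through S3 holding how much of `yxx` has just been matched — but flip the accepting set: everything except the trap S3 accepts.
A 4-state machine:
        x   y  
>* S0   S0  S1 
 * S1   S2  S1 
 * S2   S3  S1 
   S3   S3  S3 
(> = start, * = accepting)

start=S0; accept=S0,S1,S2; S0-x->S0; S0-y->S1; S1-x->S2; S1-y->S1; S2-x->S3; S2-y->S1; S3-x->S3; S3-y->S3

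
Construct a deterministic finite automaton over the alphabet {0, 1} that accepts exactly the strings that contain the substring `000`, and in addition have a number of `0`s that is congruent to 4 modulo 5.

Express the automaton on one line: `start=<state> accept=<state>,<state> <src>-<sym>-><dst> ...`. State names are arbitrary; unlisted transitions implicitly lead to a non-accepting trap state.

start=S0 accept=S7 S0-0->S1 S0-1->S0 S1-0->S2 S1-1->S3 S2-0->S4 S2-1->S5 S3-0->S6 S3-1->S3 S4-0->S7 S4-1->S4 S5-0->S8 S5-1->S5 S6-0->S9 S6-1->S5 S7-0->S10 S7-1->S7 S8-0->S11 S8-1->S12 S9-0->S7 S9-1->S12 S10-0->S13 S10-1->S10 S11-0->S10 S11-1->S14 S12-0->S15 S12-1->S12 S13-0->S16 S13-1->S13 S14-0->S17 S14-1->S14 S15-0->S18 S15-1->S14 S16-0->S4 S16-1->S16 S17-0->S19 S17-1->S0 S18-0->S13 S18-1->S0 S19-0->S16 S19-1->S3

Build one automaton per condition and run them in lockstep. One (4 states) tracks whether and how much of `000` has been seen; the other (5 states) tracks the count of `0`s modulo 5. Each combined state is a pair, one component from each; accept when both components accept.
          0    1  
>  S0     S1   S0 
   S1     S2   S3 
   S2     S4   S5 
   S3     S6   S3 
   S4     S7   S4 
   S5     S8   S5 
   S6     S9   S5 
 * S7    S10   S7 
   S8    S11  S12 
   S9     S7  S12 
   S10   S13  S10 
   S11   S10  S14 
   S12   S15  S12 
   S13   S16  S13 
   S14   S17  S14 
   S15   S18  S14 
   S16    S4  S16 
   S17   S19   S0 
   S18   S13   S0 
   S19   S16   S3 
(> = start, * = accepting)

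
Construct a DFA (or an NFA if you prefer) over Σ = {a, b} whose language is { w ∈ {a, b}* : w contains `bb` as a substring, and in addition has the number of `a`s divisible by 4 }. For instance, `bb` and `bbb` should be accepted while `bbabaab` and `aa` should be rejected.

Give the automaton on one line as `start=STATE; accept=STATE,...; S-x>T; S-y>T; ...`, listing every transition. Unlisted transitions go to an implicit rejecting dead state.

Handle the two conditions separately and then intersect. One (3 states) tracks whether and how much of `bb` has been seen; the other (4 states) tracks the count of `a`s modulo 4. Each combined state is a pair, one component from each; accept when both components accept.
With 12 states:
          a    b  
>  q0     q1   q2 
   q1     q3   q4 
   q2     q1   q5 
   q3     q6   q7 
   q4     q3   q8 
 * q5     q8   q5 
   q6     q0   q9 
   q7     q6  q10 
   q8    q10   q8 
   q9     q0  q11 
   q10   q11  q10 
   q11    q5  q11 
(> = start, * = accepting)

start=q0; accept=q5; q0-a>q1; q0-b>q2; q1-a>q3; q1-b>q4; q2-a>q1; q2-b>q5; q3-a>q6; q3-b>q7; q4-a>q3; q4-b>q8; q5-a>q8; q5-b>q5; q6-a>q0; q6-b>q9; q7-a>q6; q7-b>q10; q8-a>q10; q8-b>q8; q9-a>q0; q9-b>q11; q10-a>q11; q10-b>q10; q11-a>q5; q11-b>q11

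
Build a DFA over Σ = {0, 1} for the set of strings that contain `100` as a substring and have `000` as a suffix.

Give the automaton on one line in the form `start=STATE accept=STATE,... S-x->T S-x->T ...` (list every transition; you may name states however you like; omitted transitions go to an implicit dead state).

Run two small machines in parallel and take their product. One (4 states) tracks whether and how much of `100` has been seen; the other (4 states) tracks how much of the suffix `000` has currently been matched. Each combined state is a pair, one component from each; accept when both components accept.
10 states suffice.
        0   1  
>  s0   s1  s2 
   s1   s3  s2 
   s2   s4  s2 
   s3   s5  s2 
   s4   s6  s2 
   s5   s5  s2 
   s6   s7  s8 
 * s7   s7  s8 
   s8   s9  s8 
   s9   s6  s8 
(> = start, * = accepting)

start=s0 accept=s7 s0-0->s1 s0-1->s2 s1-0->s3 s1-1->s2 s2-0->s4 s2-1->s2 s3-0->s5 s3-1->s2 s4-0->s6 s4-1->s2 s5-0->s5 s5-1->s2 s6-0->s7 s6-1->s8 s7-0->s7 s7-1->s8 s8-0->s9 s8-1->s8 s9-0->s6 s9-1->s8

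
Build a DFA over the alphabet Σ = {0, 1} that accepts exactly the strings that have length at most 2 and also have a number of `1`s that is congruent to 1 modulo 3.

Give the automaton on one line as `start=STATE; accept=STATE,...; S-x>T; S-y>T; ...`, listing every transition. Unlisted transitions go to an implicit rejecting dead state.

Handle the two conditions separately and then intersect. One (4 states) tracks the input length, saturating at 3; the other (3 states) tracks the count of `1`s modulo 3. Each combined state is a pair, one component from each; accept when both components accept.
A 9-state machine:
       0  1 
>  A   B  C 
   B   D  E 
 * C   E  F 
   D   G  H 
 * E   H  I 
   F   I  G 
   G   G  H 
   H   H  I 
   I   I  G 
(> = start, * = accepting)

start=A; accept=C,E; A-0>B; A-1>C; B-0>D; B-1>E; C-0>E; C-1>F; D-0>G; D-1>H; E-0>H; E-1>I; F-0>I; F-1>G; G-0>G; G-1>H; H-0>H; H-1>I; I-0>I; I-1>G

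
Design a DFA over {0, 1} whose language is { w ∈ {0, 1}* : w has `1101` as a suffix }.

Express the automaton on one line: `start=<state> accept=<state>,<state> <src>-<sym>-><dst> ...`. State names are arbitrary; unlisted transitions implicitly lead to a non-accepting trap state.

start=q0 accept=q4 q0-0->q0 q0-1->q1 q1-0->q0 q1-1->q2 q2-0->q3 q2-1->q2 q3-0->q0 q3-1->q4 q4-0->q0 q4-1->q2

Let each state record the length of the longest suffix of the input read so far that is also a prefix of `1101`. q1 means the last symbol is `1`; q2 means the last 2 symbols are `11`; q3 means the last 3 symbols are `110`; q4 means the last 4 symbols are `1101`. Accept only at q4, where the string currently ends in `1101`.
With 5 states:
        0   1  
>  q0   q0  q1 
   q1   q0  q2 
   q2   q3  q2 
   q3   q0  q4 
 * q4   q0  q2 
(> = start, * = accepting)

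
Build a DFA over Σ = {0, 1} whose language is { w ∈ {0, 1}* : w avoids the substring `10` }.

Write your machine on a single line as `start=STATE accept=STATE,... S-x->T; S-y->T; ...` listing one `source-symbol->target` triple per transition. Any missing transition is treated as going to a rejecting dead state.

start=q0; accept=q0,q1; q0-0->q0; q0-1->q1; q1-0->q2; q1-1->q1; q2-0->q2; q2-1->q2

This is the complement of 'contains `10`'. Use the same substring-matching states — q0 through q2 holding how much of `10` has just been matched — but flip the accepting set: everything except the trap q2 accepts.
        0   1  
>* q0   q0  q1 
 * q1   q2  q1 
   q2   q2  q2 
(> = start, * = accepting)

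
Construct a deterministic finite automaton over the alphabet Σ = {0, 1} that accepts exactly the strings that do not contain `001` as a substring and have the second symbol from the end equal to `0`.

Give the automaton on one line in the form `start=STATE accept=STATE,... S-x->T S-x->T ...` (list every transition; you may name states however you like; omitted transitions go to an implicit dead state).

Run two small machines in parallel and take their product. The first has 4 states tracking partial matches of the forbidden pattern `001`; the second has 7 states tracking the last 2 symbols read. A product state is a pair (one from each), accepting exactly when both do. Equivalent product states are then merged.
5 states suffice.
        0   1  
>  S0   S1  S0 
   S1   S2  S3 
 * S2   S2  S4 
 * S3   S1  S0 
   S4   S4  S4 
(> = start, * = accepting)

start=S0 accept=S2,S3 S0-0->S1 S0-1->S0 S1-0->S2 S1-1->S3 S2-0->S2 S2-1->S4 S3-0->S1 S3-1->S0 S4-0->S4 S4-1->S4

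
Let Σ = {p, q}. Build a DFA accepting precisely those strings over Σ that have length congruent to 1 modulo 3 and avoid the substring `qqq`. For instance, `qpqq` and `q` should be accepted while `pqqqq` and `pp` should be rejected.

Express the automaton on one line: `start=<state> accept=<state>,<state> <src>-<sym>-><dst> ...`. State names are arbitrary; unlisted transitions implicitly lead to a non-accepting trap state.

start=A accept=B,C,J A-p->B A-q->C B-p->D B-q->E C-p->D C-q->F D-p->A D-q->G E-p->A E-q->H F-p->A F-q->I G-p->B G-q->J H-p->B H-q->I I-p->I I-q->I J-p->D J-q->I

Run two small machines in parallel and take their product. One (3 states) tracks the input length modulo 3; the other (4 states) tracks partial matches of the forbidden pattern `qqq`. Each combined state is a pair, one component from each; accept when both components accept. After merging equivalent states the machine shrinks.
       p  q 
>  A   B  C 
 * B   D  E 
 * C   D  F 
   D   A  G 
   E   A  H 
   F   A  I 
   G   B  J 
   H   B  I 
   I   I  I 
 * J   D  I 
(> = start, * = accepting)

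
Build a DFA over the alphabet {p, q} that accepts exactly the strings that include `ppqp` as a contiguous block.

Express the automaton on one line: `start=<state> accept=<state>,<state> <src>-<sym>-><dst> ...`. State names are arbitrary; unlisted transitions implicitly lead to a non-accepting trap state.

start=S0 accept=S4 S0-p->S1 S0-q->S0 S1-p->S2 S1-q->S0 S2-p->S2 S2-q->S3 S3-p->S4 S3-q->S0 S4-p->S4 S4-q->S4

Track how much of `ppqp` has been matched so far: state S0 is no progress, S4 is the absorbing accept state reached once `ppqp` has occurred. Intermediate states record partial matches; on a mismatch, fall back to the longest reusable overlap.
        p   q  
>  S0   S1  S0 
   S1   S2  S0 
   S2   S2  S3 
   S3   S4  S0 
 * S4   S4  S4 
(> = start, * = accepting)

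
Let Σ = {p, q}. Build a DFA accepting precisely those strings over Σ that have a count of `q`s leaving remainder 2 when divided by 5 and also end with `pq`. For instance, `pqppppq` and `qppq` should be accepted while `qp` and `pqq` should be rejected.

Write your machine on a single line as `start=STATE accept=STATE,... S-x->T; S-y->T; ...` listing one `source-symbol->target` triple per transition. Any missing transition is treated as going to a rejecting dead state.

Handle the two conditions separately and then intersect. The first has 5 states tracking the count of `q`s modulo 5; the second has 3 states tracking how much of the suffix `pq` has currently been matched. A product state is a pair (one from each), accepting exactly when both do. Minimizing collapses redundant product states.
With 7 states:
        p   q  
>  S0   S0  S1 
   S1   S2  S3 
   S2   S2  S4 
   S3   S3  S5 
 * S4   S3  S5 
   S5   S5  S6 
   S6   S6  S0 
(> = start, * = accepting)

start=S0; accept=S4; S0-p->S0; S0-q->S1; S1-p->S2; S1-q->S3; S2-p->S2; S2-q->S4; S3-p->S3; S3-q->S5; S4-p->S3; S4-q->S5; S5-p->S5; S5-q->S6; S6-p->S6; S6-q->S0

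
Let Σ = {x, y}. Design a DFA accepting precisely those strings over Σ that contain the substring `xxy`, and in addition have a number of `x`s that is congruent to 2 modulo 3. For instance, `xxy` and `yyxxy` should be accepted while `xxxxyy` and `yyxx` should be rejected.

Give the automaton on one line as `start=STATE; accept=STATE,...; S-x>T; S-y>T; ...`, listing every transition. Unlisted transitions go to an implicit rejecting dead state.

Handle the two conditions separately and then intersect. One (4 states) tracks whether and how much of `xxy` has been seen; the other (3 states) tracks the count of `x`s modulo 3. Each combined state is a pair, one component from each; accept when both components accept.
          x    y  
>  S0     S1   S0 
   S1     S2   S3 
   S2     S4   S5 
   S3     S6   S3 
   S4     S7   S8 
 * S5     S8   S5 
   S6     S4   S9 
   S7     S2  S10 
   S8    S10   S8 
   S9    S11   S9 
   S10    S5  S10 
   S11    S7   S0 
(> = start, * = accepting)

start=S0; accept=S5; S0-x>S1; S0-y>S0; S1-x>S2; S1-y>S3; S2-x>S4; S2-y>S5; S3-x>S6; S3-y>S3; S4-x>S7; S4-y>S8; S5-x>S8; S5-y>S5; S6-x>S4; S6-y>S9; S7-x>S2; S7-y>S10; S8-x>S10; S8-y>S8; S9-x>S11; S9-y>S9; S10-x>S5; S10-y>S10; S11-x>S7; S11-y>S0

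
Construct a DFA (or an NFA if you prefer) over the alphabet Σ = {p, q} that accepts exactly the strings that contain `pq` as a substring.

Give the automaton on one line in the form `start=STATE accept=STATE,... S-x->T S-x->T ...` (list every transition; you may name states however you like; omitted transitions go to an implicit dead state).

start=S0 accept=S2 S0-p->S1 S0-q->S0 S1-p->S1 S1-q->S2 S2-p->S2 S2-q->S2

States S0..S1 record the length of the longest prefix of `pq` that matches the current input suffix. Reaching S2 means `pq` has been seen, and we stay there forever. Accept from S2.
A 3-state machine:
        p   q  
>  S0   S1  S0 
   S1   S1  S2 
 * S2   S2  S2 
(> = start, * = accepting)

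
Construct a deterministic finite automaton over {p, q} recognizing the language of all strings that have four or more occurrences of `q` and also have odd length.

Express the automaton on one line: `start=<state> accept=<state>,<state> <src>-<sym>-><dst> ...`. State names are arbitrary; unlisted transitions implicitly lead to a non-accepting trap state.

start=A accept=J A-p->B A-q->C B-p->A B-q->D C-p->D C-q->E D-p->C D-q->F E-p->F E-q->G F-p->E F-q->H G-p->H G-q->I H-p->G H-q->J I-p->J I-q->J J-p->I J-q->I

Run two small machines in parallel and take their product. One (6 states) tracks the count of `q`s, saturating at 5; the other (2 states) tracks the input length modulo 2. Each combined state is a pair, one component from each; accept when both components accept. After merging equivalent states the machine shrinks.
A 10-state machine:
       p  q 
>  A   B  C 
   B   A  D 
   C   D  E 
   D   C  F 
   E   F  G 
   F   E  H 
   G   H  I 
   H   G  J 
   I   J  J 
 * J   I  I 
(> = start, * = accepting)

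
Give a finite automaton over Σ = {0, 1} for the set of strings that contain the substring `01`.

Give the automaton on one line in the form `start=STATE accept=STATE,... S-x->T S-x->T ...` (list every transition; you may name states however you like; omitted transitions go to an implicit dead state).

Track how much of `01` has been matched so far: state s0 is no progress, s2 is the absorbing accept state reached once `01` has occurred. Intermediate states record partial matches; on a mismatch, fall back to the longest reusable overlap.
With 3 states:
        0   1  
>  s0   s1  s0 
   s1   s1  s2 
 * s2   s2  s2 
(> = start, * = accepting)

start=s0 accept=s2 s0-0->s1 s0-1->s0 s1-0->s1 s1-1->s2 s2-0->s2 s2-1->s2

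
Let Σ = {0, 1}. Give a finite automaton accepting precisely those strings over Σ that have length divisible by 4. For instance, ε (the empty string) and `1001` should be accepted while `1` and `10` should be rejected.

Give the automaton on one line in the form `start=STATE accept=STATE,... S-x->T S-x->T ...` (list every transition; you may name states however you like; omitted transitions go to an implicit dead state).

start=s0 accept=s0 s0-0->s1 s0-1->s1 s1-0->s2 s1-1->s2 s2-0->s3 s2-1->s3 s3-0->s0 s3-1->s0

Count input length modulo 4: every symbol advances one step around the cycle s0 → s1 → s2 → s3 → s0. Accept at s0.
A 4-state machine:
        0   1  
>* s0   s1  s1 
   s1   s2  s2 
   s2   s3  s3 
   s3   s0  s0 
(> = start, * = accepting)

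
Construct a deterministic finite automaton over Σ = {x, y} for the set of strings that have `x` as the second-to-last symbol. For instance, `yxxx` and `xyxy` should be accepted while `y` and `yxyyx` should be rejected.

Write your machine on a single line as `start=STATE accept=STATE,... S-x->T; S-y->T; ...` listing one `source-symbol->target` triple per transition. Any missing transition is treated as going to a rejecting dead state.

start=q0; accept=q3,q4; q0-x->q1; q0-y->q2; q1-x->q3; q1-y->q4; q2-x->q5; q2-y->q6; q3-x->q3; q3-y->q4; q4-x->q5; q4-y->q6; q5-x->q3; q5-y->q4; q6-x->q5; q6-y->q6

A DFA must remember the last 2 symbols (since which symbol is second-to-last isn't known until the input ends). Use one state per possible window of the last ≤2 symbols; accept from those whose window starts with `x`.
With 7 states:
        x   y  
>  q0   q1  q2 
   q1   q3  q4 
   q2   q5  q6 
 * q3   q3  q4 
 * q4   q5  q6 
   q5   q3  q4 
   q6   q5  q6 
(> = start, * = accepting)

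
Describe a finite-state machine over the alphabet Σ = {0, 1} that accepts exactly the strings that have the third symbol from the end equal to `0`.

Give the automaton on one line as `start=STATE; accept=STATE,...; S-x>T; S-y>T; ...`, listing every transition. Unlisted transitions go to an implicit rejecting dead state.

Because acceptance depends on a position counted from the end, the machine has to buffer the most recent 3 symbols. Make each state the string of the last up-to-3 symbols read; on input `x` shift the window left and append `x`. Accept when the buffered window has length 3 and begins with `0`.
15 states suffice.
          0    1  
>  q0     q1   q2 
   q1     q3   q4 
   q2     q5   q6 
   q3     q7   q8 
   q4     q9  q10 
   q5    q11  q12 
   q6    q13  q14 
 * q7     q7   q8 
 * q8     q9  q10 
 * q9    q11  q12 
 * q10   q13  q14 
   q11    q7   q8 
   q12    q9  q10 
   q13   q11  q12 
   q14   q13  q14 
(> = start, * = accepting)

start=q0; accept=q7,q8,q9,q10; q0-0>q1; q0-1>q2; q1-0>q3; q1-1>q4; q2-0>q5; q2-1>q6; q3-0>q7; q3-1>q8; q4-0>q9; q4-1>q10; q5-0>q11; q5-1>q12; q6-0>q13; q6-1>q14; q7-0>q7; q7-1>q8; q8-0>q9; q8-1>q10; q9-0>q11; q9-1>q12; q10-0>q13; q10-1>q14; q11-0>q7; q11-1>q8; q12-0>q9; q12-1>q10; q13-0>q11; q13-1>q12; q14-0>q13; q14-1>q14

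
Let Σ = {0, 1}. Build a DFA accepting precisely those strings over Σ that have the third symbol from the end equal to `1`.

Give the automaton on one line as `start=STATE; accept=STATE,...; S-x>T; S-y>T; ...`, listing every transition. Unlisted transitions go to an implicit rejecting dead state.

start=q0; accept=q11,q12,q13,q14; q0-0>q1; q0-1>q2; q1-0>q3; q1-1>q4; q2-0>q5; q2-1>q6; q3-0>q7; q3-1>q8; q4-0>q9; q4-1>q10; q5-0>q11; q5-1>q12; q6-0>q13; q6-1>q14; q7-0>q7; q7-1>q8; q8-0>q9; q8-1>q10; q9-0>q11; q9-1>q12; q10-0>q13; q10-1>q14; q11-0>q7; q11-1>q8; q12-0>q9; q12-1>q10; q13-0>q11; q13-1>q12; q14-0>q13; q14-1>q14

Because acceptance depends on a position counted from the end, the machine has to buffer the most recent 3 symbols. Make each state the string of the last up-to-3 symbols read; on input `x` shift the window left and append `x`. Accept when the buffered window has length 3 and begins with `1`.
With 15 states:
          0    1  
>  q0     q1   q2 
   q1     q3   q4 
   q2     q5   q6 
   q3     q7   q8 
   q4     q9  q10 
   q5    q11  q12 
   q6    q13  q14 
   q7     q7   q8 
   q8     q9  q10 
   q9    q11  q12 
   q10   q13  q14 
 * q11    q7   q8 
 * q12    q9  q10 
 * q13   q11  q12 
 * q14   q13  q14 
(> = start, * = accepting)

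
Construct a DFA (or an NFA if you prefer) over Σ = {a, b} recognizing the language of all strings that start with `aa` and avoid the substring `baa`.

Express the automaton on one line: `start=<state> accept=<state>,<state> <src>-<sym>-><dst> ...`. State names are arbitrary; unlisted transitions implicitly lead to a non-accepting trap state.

Handle the two conditions separately and then intersect. The first has 4 states tracking whether the input so far still matches the prefix `aa`; the second has 4 states tracking partial matches of the forbidden pattern `baa`. A product state is a pair (one from each), accepting exactly when both do. After merging equivalent states the machine shrinks.
6 states suffice.
        a   b  
>  S0   S1  S2 
   S1   S3  S2 
   S2   S2  S2 
 * S3   S3  S4 
 * S4   S5  S4 
 * S5   S2  S4 
(> = start, * = accepting)

start=S0 accept=S3,S4,S5 S0-a->S1 S0-b->S2 S1-a->S3 S1-b->S2 S2-a->S2 S2-b->S2 S3-a->S3 S3-b->S4 S4-a->S5 S4-b->S4 S5-a->S2 S5-b->S4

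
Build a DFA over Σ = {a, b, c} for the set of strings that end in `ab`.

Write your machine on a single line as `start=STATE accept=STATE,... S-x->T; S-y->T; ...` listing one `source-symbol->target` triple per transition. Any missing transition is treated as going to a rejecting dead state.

Remember how much of `ab` the current input suffix matches. State q0 means no match yet; q1 means the last symbol is `a`; q2 means the last 2 symbols are `ab`. Only q2 accepts. On a mismatch, fall back to the longest proper suffix that is still a prefix of `ab`.
A 3-state machine:
        a   b   c  
>  q0   q1  q0  q0 
   q1   q1  q2  q0 
 * q2   q1  q0  q0 
(> = start, * = accepting)

start=q0; accept=q2; q0-a->q1; q0-b->q0; q0-c->q0; q1-a->q1; q1-b->q2; q1-c->q0; q2-a->q1; q2-b->q0; q2-c->q0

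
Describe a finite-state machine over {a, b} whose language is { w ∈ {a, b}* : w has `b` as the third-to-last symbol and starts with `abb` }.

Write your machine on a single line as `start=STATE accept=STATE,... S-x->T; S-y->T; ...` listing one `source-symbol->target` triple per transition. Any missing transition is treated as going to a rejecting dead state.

start=s0; accept=s5,s6,s7,s8; s0-a->s1; s0-b->s2; s1-a->s2; s1-b->s3; s2-a->s2; s2-b->s2; s3-a->s2; s3-b->s4; s4-a->s5; s4-b->s6; s5-a->s7; s5-b->s8; s6-a->s5; s6-b->s6; s7-a->s9; s7-b->s10; s8-a->s11; s8-b->s4; s9-a->s9; s9-b->s10; s10-a->s11; s10-b->s4; s11-a->s7; s11-b->s8

Handle the two conditions separately and then intersect. One (15 states) tracks the last 3 symbols read; the other (5 states) tracks whether the input so far still matches the prefix `abb`. Each combined state is a pair, one component from each; accept when both components accept. After merging equivalent states the machine shrinks.
A 12-state machine:
          a    b  
>  s0     s1   s2 
   s1     s2   s3 
   s2     s2   s2 
   s3     s2   s4 
   s4     s5   s6 
 * s5     s7   s8 
 * s6     s5   s6 
 * s7     s9  s10 
 * s8    s11   s4 
   s9     s9  s10 
   s10   s11   s4 
   s11    s7   s8 
(> = start, * = accepting)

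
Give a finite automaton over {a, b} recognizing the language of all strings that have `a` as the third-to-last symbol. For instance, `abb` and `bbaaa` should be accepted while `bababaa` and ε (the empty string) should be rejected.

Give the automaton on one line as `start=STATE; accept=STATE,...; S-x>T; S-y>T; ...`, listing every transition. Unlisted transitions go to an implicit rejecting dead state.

start=S0; accept=S7,S8,S9,S10; S0-a>S1; S0-b>S2; S1-a>S3; S1-b>S4; S2-a>S5; S2-b>S6; S3-a>S7; S3-b>S8; S4-a>S9; S4-b>S10; S5-a>S11; S5-b>S12; S6-a>S13; S6-b>S14; S7-a>S7; S7-b>S8; S8-a>S9; S8-b>S10; S9-a>S11; S9-b>S12; S10-a>S13; S10-b>S14; S11-a>S7; S11-b>S8; S12-a>S9; S12-b>S10; S13-a>S11; S13-b>S12; S14-a>S13; S14-b>S14

Because acceptance depends on a position counted from the end, the machine has to buffer the most recent 3 symbols. Make each state the string of the last up-to-3 symbols read; on input `x` shift the window left and append `x`. Accept when the buffered window has length 3 and begins with `a`.
15 states suffice.
          a    b  
>  S0     S1   S2 
   S1     S3   S4 
   S2     S5   S6 
   S3     S7   S8 
   S4     S9  S10 
   S5    S11  S12 
   S6    S13  S14 
 * S7     S7   S8 
 * S8     S9  S10 
 * S9    S11  S12 
 * S10   S13  S14 
   S11    S7   S8 
   S12    S9  S10 
   S13   S11  S12 
   S14   S13  S14 
(> = start, * = accepting)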